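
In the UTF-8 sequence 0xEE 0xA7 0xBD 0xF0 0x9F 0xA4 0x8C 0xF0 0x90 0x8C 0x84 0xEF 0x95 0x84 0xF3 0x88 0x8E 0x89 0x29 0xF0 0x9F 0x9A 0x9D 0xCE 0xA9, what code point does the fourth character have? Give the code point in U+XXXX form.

U+F544

Offset 0: leading byte 0xEE = 11101110 → 3-byte char #1 = EE A7 BD.
Offset 3: leading byte 0xF0 = 11110000 → 4-byte char #2 = F0 9F A4 8C.
Offset 7: leading byte 0xF0 = 11110000 → 4-byte char #3 = F0 90 8C 84.
Offset 11: leading byte 0xEF = 11101111 → 3-byte char #4 = EF 95 84.
Leading byte 0xEF = 11101111 matches 1110xxxx → 3-byte sequence.
Byte 1: 0xEF = 11101111, payload 1111 (4 bits).
Byte 2: 0x95 = 10010101 (10xxxxxx ✓), payload 010101.
Byte 3: 0x84 = 10000100 (10xxxxxx ✓), payload 000100.
Concatenate: 1111010101000100 = 0xF544 (16 bits → U+F544).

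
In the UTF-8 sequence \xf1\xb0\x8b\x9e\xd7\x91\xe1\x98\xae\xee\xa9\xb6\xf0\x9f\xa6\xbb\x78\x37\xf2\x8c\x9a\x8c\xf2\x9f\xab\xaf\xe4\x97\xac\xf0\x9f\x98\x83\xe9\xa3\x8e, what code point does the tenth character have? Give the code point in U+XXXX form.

Offset 0: leading byte 0xF1 = 11110001 → 4-byte char #1 = F1 B0 8B 9E.
Offset 4: leading byte 0xD7 = 11010111 → 2-byte char #2 = D7 91.
Offset 6: leading byte 0xE1 = 11100001 → 3-byte char #3 = E1 98 AE.
Offset 9: leading byte 0xEE = 11101110 → 3-byte char #4 = EE A9 B6.
Offset 12: leading byte 0xF0 = 11110000 → 4-byte char #5 = F0 9F A6 BB.
Offset 16: leading byte 0x78 = 01111000 → 1-byte char #6 = 78.
Offset 17: leading byte 0x37 = 00110111 → 1-byte char #7 = 37.
Offset 18: leading byte 0xF2 = 11110010 → 4-byte char #8 = F2 8C 9A 8C.
Offset 22: leading byte 0xF2 = 11110010 → 4-byte char #9 = F2 9F AB AF.
Offset 26: leading byte 0xE4 = 11100100 → 3-byte char #10 = E4 97 AC.
Leading byte 0xE4 = 11100100 matches 1110xxxx → 3-byte sequence.
Byte 1: 0xE4 = 11100100, payload 0100 (4 bits).
Byte 2: 0x97 = 10010111 (10xxxxxx ✓), payload 010111.
Byte 3: 0xAC = 10101100 (10xxxxxx ✓), payload 101100.
Concatenate: 0100010111101100 = 0x45EC (16 bits → U+45EC).

U+45EC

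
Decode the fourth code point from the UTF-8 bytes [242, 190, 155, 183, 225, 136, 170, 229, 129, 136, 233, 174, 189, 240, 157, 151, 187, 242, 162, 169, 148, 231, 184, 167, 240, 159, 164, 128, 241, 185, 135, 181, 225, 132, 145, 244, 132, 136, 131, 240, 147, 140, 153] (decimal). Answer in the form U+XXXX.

Offset 0: leading byte 0xF2 = 11110010 → 4-byte char #1 = F2 BE 9B B7.
Offset 4: leading byte 0xE1 = 11100001 → 3-byte char #2 = E1 88 AA.
Offset 7: leading byte 0xE5 = 11100101 → 3-byte char #3 = E5 81 88.
Offset 10: leading byte 0xE9 = 11101001 → 3-byte char #4 = E9 AE BD.
Leading byte 0xE9 = 11101001 matches 1110xxxx → 3-byte sequence.
Byte 1: 0xE9 = 11101001, payload 1001 (4 bits).
Byte 2: 0xAE = 10101110 (10xxxxxx ✓), payload 101110.
Byte 3: 0xBD = 10111101 (10xxxxxx ✓), payload 111101.
Concatenate: 1001101110111101 = 0x9BBD (16 bits → U+9BBD).

U+9BBD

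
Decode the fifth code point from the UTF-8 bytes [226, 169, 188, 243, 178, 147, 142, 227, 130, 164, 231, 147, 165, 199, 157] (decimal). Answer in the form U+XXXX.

Offset 0: leading byte 0xE2 = 11100010 → 3-byte char #1 = E2 A9 BC.
Offset 3: leading byte 0xF3 = 11110011 → 4-byte char #2 = F3 B2 93 8E.
Offset 7: leading byte 0xE3 = 11100011 → 3-byte char #3 = E3 82 A4.
Offset 10: leading byte 0xE7 = 11100111 → 3-byte char #4 = E7 93 A5.
Offset 13: leading byte 0xC7 = 11000111 → 2-byte char #5 = C7 9D.
Leading byte 0xC7 = 11000111 matches 110xxxxx → 2-byte sequence.
Byte 1: 0xC7 = 11000111, payload 00111 (5 bits).
Byte 2: 0x9D = 10011101 (10xxxxxx ✓), payload 011101.
Concatenate: 00111011101 = 0x1DD (11 bits → U+01DD).

U+01DD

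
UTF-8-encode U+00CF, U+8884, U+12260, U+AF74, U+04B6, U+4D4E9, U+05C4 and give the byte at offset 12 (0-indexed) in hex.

0xD2

U+00CF → 2-byte form C3 8F at offsets 0–1.
U+8884 → 3-byte form E8 A2 84 at offsets 2–4.
U+12260 → 4-byte form F0 92 89 A0 at offsets 5–8.
U+AF74 → 3-byte form EA BD B4 at offsets 9–11.
U+04B6 → 2-byte form D2 B6 at offsets 12–13.
Offset 12 falls in char 5's range; it's byte 1 of D2 B6 = 0xD2.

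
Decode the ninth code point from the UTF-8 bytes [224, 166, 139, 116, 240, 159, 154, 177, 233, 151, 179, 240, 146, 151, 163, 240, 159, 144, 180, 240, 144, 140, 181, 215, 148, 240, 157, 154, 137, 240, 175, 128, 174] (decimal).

U+1D689

Offset 0: leading byte 0xE0 = 11100000 → 3-byte char #1 = E0 A6 8B.
Offset 3: leading byte 0x74 = 01110100 → 1-byte char #2 = 74.
Offset 4: leading byte 0xF0 = 11110000 → 4-byte char #3 = F0 9F 9A B1.
Offset 8: leading byte 0xE9 = 11101001 → 3-byte char #4 = E9 97 B3.
Offset 11: leading byte 0xF0 = 11110000 → 4-byte char #5 = F0 92 97 A3.
Offset 15: leading byte 0xF0 = 11110000 → 4-byte char #6 = F0 9F 90 B4.
Offset 19: leading byte 0xF0 = 11110000 → 4-byte char #7 = F0 90 8C B5.
Offset 23: leading byte 0xD7 = 11010111 → 2-byte char #8 = D7 94.
Offset 25: leading byte 0xF0 = 11110000 → 4-byte char #9 = F0 9D 9A 89.
Leading byte 0xF0 = 11110000 matches 11110xxx → 4-byte sequence.
Byte 1: 0xF0 = 11110000, payload 000 (3 bits).
Byte 2: 0x9D = 10011101 (10xxxxxx ✓), payload 011101.
Byte 3: 0x9A = 10011010 (10xxxxxx ✓), payload 011010.
Byte 4: 0x89 = 10001001 (10xxxxxx ✓), payload 001001.
Concatenate: 000011101011010001001 = 0x1D689 (21 bits → U+1D689).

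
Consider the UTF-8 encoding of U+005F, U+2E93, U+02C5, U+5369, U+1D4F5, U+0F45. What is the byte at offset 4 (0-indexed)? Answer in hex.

0xCB

U+005F → 1-byte form 5F at offsets 0–0.
U+2E93 → 3-byte form E2 BA 93 at offsets 1–3.
U+02C5 → 2-byte form CB 85 at offsets 4–5.
Offset 4 falls in char 3's range; it's byte 1 of CB 85 = 0xCB.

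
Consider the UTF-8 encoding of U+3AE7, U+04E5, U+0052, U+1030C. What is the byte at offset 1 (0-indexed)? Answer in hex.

0xAB

U+3AE7 → 3-byte form E3 AB A7 at offsets 0–2.
Offset 1 falls in char 1's range; it's byte 2 of E3 AB A7 = 0xAB.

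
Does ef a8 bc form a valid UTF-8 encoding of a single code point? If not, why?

valid

Leading byte 0xEF = 11101111 → 3-byte form.
Continuation bytes 0xA8=10101000, 0xBC=10111100 all match 10xxxxxx.
Decoded value 0xFA3C is ≥ 0x800 (shortest form) and not a surrogate.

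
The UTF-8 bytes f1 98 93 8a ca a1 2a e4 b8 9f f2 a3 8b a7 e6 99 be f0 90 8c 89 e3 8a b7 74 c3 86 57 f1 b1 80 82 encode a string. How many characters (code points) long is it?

Byte at offset 0: 0xF1 = 11110001 → 4-byte char (#1). Advance 4.
Byte at offset 4: 0xCA = 11001010 → 2-byte char (#2). Advance 2.
Byte at offset 6: 0x2A = 00101010 → 1-byte char (#3). Advance 1.
Byte at offset 7: 0xE4 = 11100100 → 3-byte char (#4). Advance 3.
Byte at offset 10: 0xF2 = 11110010 → 4-byte char (#5). Advance 4.
Byte at offset 14: 0xE6 = 11100110 → 3-byte char (#6). Advance 3.
Byte at offset 17: 0xF0 = 11110000 → 4-byte char (#7). Advance 4.
Byte at offset 21: 0xE3 = 11100011 → 3-byte char (#8). Advance 3.
Byte at offset 24: 0x74 = 01110100 → 1-byte char (#9). Advance 1.
Byte at offset 25: 0xC3 = 11000011 → 2-byte char (#10). Advance 2.
Byte at offset 27: 0x57 = 01010111 → 1-byte char (#11). Advance 1.
Byte at offset 28: 0xF1 = 11110001 → 4-byte char (#12). Advance 4.
Reached end at offset 32 after 12 code points.

12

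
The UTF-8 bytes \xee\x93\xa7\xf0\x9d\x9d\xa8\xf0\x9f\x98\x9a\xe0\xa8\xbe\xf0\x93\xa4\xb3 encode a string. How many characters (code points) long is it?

Byte at offset 0: 0xEE = 11101110 → 3-byte char (#1). Advance 3.
Byte at offset 3: 0xF0 = 11110000 → 4-byte char (#2). Advance 4.
Byte at offset 7: 0xF0 = 11110000 → 4-byte char (#3). Advance 4.
Byte at offset 11: 0xE0 = 11100000 → 3-byte char (#4). Advance 3.
Byte at offset 14: 0xF0 = 11110000 → 4-byte char (#5). Advance 4.
Reached end at offset 18 after 5 code points.

5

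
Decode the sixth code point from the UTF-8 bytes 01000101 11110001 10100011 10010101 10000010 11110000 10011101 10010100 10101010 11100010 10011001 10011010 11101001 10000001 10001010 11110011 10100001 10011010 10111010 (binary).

U+E16BA

Offset 0: leading byte 0x45 = 01000101 → 1-byte char #1 = 45.
Offset 1: leading byte 0xF1 = 11110001 → 4-byte char #2 = F1 A3 95 82.
Offset 5: leading byte 0xF0 = 11110000 → 4-byte char #3 = F0 9D 94 AA.
Offset 9: leading byte 0xE2 = 11100010 → 3-byte char #4 = E2 99 9A.
Offset 12: leading byte 0xE9 = 11101001 → 3-byte char #5 = E9 81 8A.
Offset 15: leading byte 0xF3 = 11110011 → 4-byte char #6 = F3 A1 9A BA.
Leading byte 0xF3 = 11110011 matches 11110xxx → 4-byte sequence.
Byte 1: 0xF3 = 11110011, payload 011 (3 bits).
Byte 2: 0xA1 = 10100001 (10xxxxxx ✓), payload 100001.
Byte 3: 0x9A = 10011010 (10xxxxxx ✓), payload 011010.
Byte 4: 0xBA = 10111010 (10xxxxxx ✓), payload 111010.
Concatenate: 011100001011010111010 = 0xE16BA (21 bits → U+E16BA).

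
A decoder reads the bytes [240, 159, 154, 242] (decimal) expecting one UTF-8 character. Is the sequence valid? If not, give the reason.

Leading byte 0xF0 = 11110000 → 4-byte form.
Byte 4 is 0xF2 = 11110010, which is not 10xxxxxx — expected a continuation byte.

invalid (non-continuation byte where continuation expected)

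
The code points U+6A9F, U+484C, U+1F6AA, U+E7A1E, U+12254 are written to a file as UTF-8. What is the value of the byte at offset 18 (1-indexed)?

0x94

1-indexed offset 18 is 0-indexed offset 17.
U+6A9F → 3-byte form E6 AA 9F at offsets 0–2.
U+484C → 3-byte form E4 A1 8C at offsets 3–5.
U+1F6AA → 4-byte form F0 9F 9A AA at offsets 6–9.
U+E7A1E → 4-byte form F3 A7 A8 9E at offsets 10–13.
U+12254 → 4-byte form F0 92 89 94 at offsets 14–17.
Offset 17 falls in char 5's range; it's byte 4 of F0 92 89 94 = 0x94.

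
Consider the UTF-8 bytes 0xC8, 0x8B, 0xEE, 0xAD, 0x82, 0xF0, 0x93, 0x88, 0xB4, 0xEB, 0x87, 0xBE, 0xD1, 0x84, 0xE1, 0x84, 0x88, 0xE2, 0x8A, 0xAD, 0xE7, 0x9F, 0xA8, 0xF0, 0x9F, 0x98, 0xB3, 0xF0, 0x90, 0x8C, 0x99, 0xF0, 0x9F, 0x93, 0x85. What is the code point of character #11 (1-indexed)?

U+1F4C5

Offset 0: leading byte 0xC8 = 11001000 → 2-byte char #1 = C8 8B.
Offset 2: leading byte 0xEE = 11101110 → 3-byte char #2 = EE AD 82.
Offset 5: leading byte 0xF0 = 11110000 → 4-byte char #3 = F0 93 88 B4.
Offset 9: leading byte 0xEB = 11101011 → 3-byte char #4 = EB 87 BE.
Offset 12: leading byte 0xD1 = 11010001 → 2-byte char #5 = D1 84.
Offset 14: leading byte 0xE1 = 11100001 → 3-byte char #6 = E1 84 88.
Offset 17: leading byte 0xE2 = 11100010 → 3-byte char #7 = E2 8A AD.
Offset 20: leading byte 0xE7 = 11100111 → 3-byte char #8 = E7 9F A8.
Offset 23: leading byte 0xF0 = 11110000 → 4-byte char #9 = F0 9F 98 B3.
Offset 27: leading byte 0xF0 = 11110000 → 4-byte char #10 = F0 90 8C 99.
Offset 31: leading byte 0xF0 = 11110000 → 4-byte char #11 = F0 9F 93 85.
Leading byte 0xF0 = 11110000 matches 11110xxx → 4-byte sequence.
Byte 1: 0xF0 = 11110000, payload 000 (3 bits).
Byte 2: 0x9F = 10011111 (10xxxxxx ✓), payload 011111.
Byte 3: 0x93 = 10010011 (10xxxxxx ✓), payload 010011.
Byte 4: 0x85 = 10000101 (10xxxxxx ✓), payload 000101.
Concatenate: 000011111010011000101 = 0x1F4C5 (21 bits → U+1F4C5).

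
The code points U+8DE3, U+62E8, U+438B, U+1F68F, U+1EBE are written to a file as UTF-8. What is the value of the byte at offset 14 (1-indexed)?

0xE1

1-indexed offset 14 is 0-indexed offset 13.
U+8DE3 → 3-byte form E8 B7 A3 at offsets 0–2.
U+62E8 → 3-byte form E6 8B A8 at offsets 3–5.
U+438B → 3-byte form E4 8E 8B at offsets 6–8.
U+1F68F → 4-byte form F0 9F 9A 8F at offsets 9–12.
U+1EBE → 3-byte form E1 BA BE at offsets 13–15.
Offset 13 falls in char 5's range; it's byte 1 of E1 BA BE = 0xE1.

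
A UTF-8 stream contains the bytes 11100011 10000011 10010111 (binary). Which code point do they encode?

U+30D7

Leading byte 0xE3 = 11100011 matches 1110xxxx → 3-byte sequence.
Byte 1: 0xE3 = 11100011, payload 0011 (4 bits).
Byte 2: 0x83 = 10000011 (10xxxxxx ✓), payload 000011.
Byte 3: 0x97 = 10010111 (10xxxxxx ✓), payload 010111.
Concatenate: 0011000011010111 = 0x30D7 (16 bits → U+30D7).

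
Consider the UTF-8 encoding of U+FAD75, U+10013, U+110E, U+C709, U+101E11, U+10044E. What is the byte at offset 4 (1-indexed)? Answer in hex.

0xB5

1-indexed offset 4 is 0-indexed offset 3.
U+FAD75 → 4-byte form F3 BA B5 B5 at offsets 0–3.
Offset 3 falls in char 1's range; it's byte 4 of F3 BA B5 B5 = 0xB5.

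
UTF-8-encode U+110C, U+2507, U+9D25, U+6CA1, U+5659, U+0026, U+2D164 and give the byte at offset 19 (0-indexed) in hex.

0xA4

U+110C → 3-byte form E1 84 8C at offsets 0–2.
U+2507 → 3-byte form E2 94 87 at offsets 3–5.
U+9D25 → 3-byte form E9 B4 A5 at offsets 6–8.
U+6CA1 → 3-byte form E6 B2 A1 at offsets 9–11.
U+5659 → 3-byte form E5 99 99 at offsets 12–14.
U+0026 → 1-byte form 26 at offsets 15–15.
U+2D164 → 4-byte form F0 AD 85 A4 at offsets 16–19.
Offset 19 falls in char 7's range; it's byte 4 of F0 AD 85 A4 = 0xA4.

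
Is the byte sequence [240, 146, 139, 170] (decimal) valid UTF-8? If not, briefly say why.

valid

Leading byte 0xF0 = 11110000 → 4-byte form.
Continuation bytes 0x92=10010010, 0x8B=10001011, 0xAA=10101010 all match 10xxxxxx.
Decoded value 0x122EA is ≥ 0x10000 (shortest form) and not a surrogate.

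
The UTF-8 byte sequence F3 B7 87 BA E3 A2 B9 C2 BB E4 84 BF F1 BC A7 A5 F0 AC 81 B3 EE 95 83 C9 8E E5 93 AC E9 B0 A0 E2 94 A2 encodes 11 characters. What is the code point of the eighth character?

Offset 0: leading byte 0xF3 = 11110011 → 4-byte char #1 = F3 B7 87 BA.
Offset 4: leading byte 0xE3 = 11100011 → 3-byte char #2 = E3 A2 B9.
Offset 7: leading byte 0xC2 = 11000010 → 2-byte char #3 = C2 BB.
Offset 9: leading byte 0xE4 = 11100100 → 3-byte char #4 = E4 84 BF.
Offset 12: leading byte 0xF1 = 11110001 → 4-byte char #5 = F1 BC A7 A5.
Offset 16: leading byte 0xF0 = 11110000 → 4-byte char #6 = F0 AC 81 B3.
Offset 20: leading byte 0xEE = 11101110 → 3-byte char #7 = EE 95 83.
Offset 23: leading byte 0xC9 = 11001001 → 2-byte char #8 = C9 8E.
Leading byte 0xC9 = 11001001 matches 110xxxxx → 2-byte sequence.
Byte 1: 0xC9 = 11001001, payload 01001 (5 bits).
Byte 2: 0x8E = 10001110 (10xxxxxx ✓), payload 001110.
Concatenate: 01001001110 = 0x24E (11 bits → U+024E).

U+024E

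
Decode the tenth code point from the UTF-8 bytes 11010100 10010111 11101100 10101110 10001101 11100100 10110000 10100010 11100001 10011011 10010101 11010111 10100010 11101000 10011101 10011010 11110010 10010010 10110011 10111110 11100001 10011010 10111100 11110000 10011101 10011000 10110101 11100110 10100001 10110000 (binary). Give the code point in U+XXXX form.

U+6870

Offset 0: leading byte 0xD4 = 11010100 → 2-byte char #1 = D4 97.
Offset 2: leading byte 0xEC = 11101100 → 3-byte char #2 = EC AE 8D.
Offset 5: leading byte 0xE4 = 11100100 → 3-byte char #3 = E4 B0 A2.
Offset 8: leading byte 0xE1 = 11100001 → 3-byte char #4 = E1 9B 95.
Offset 11: leading byte 0xD7 = 11010111 → 2-byte char #5 = D7 A2.
Offset 13: leading byte 0xE8 = 11101000 → 3-byte char #6 = E8 9D 9A.
Offset 16: leading byte 0xF2 = 11110010 → 4-byte char #7 = F2 92 B3 BE.
Offset 20: leading byte 0xE1 = 11100001 → 3-byte char #8 = E1 9A BC.
Offset 23: leading byte 0xF0 = 11110000 → 4-byte char #9 = F0 9D 98 B5.
Offset 27: leading byte 0xE6 = 11100110 → 3-byte char #10 = E6 A1 B0.
Leading byte 0xE6 = 11100110 matches 1110xxxx → 3-byte sequence.
Byte 1: 0xE6 = 11100110, payload 0110 (4 bits).
Byte 2: 0xA1 = 10100001 (10xxxxxx ✓), payload 100001.
Byte 3: 0xB0 = 10110000 (10xxxxxx ✓), payload 110000.
Concatenate: 0110100001110000 = 0x6870 (16 bits → U+6870).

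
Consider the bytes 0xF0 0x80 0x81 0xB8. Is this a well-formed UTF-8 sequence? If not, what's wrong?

invalid (overlong encoding)

Leading byte 0xF0 = 11110000 → 4-byte form.
Continuation bytes all match 10xxxxxx. Payload decodes to 0x78.
But 0x78 < 0x10000, the minimum for a 4-byte sequence — this is an overlong encoding.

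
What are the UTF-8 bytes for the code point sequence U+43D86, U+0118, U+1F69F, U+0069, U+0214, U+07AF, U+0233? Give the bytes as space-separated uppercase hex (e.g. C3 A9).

F1 83 B6 86 C4 98 F0 9F 9A 9F 69 C8 94 DE AF C8 B3

U+43D86: 4-byte form → F1 83 B6 86.
U+0118: 2-byte form → C4 98.
U+1F69F: 4-byte form → F0 9F 9A 9F.
U+0069: 1-byte form → 69.
U+0214: 2-byte form → C8 94.
U+07AF: 2-byte form → DE AF.
U+0233: 2-byte form → C8 B3.
Concatenated (17 bytes): F1 83 B6 86 C4 98 F0 9F 9A 9F 69 C8 94 DE AF C8 B3.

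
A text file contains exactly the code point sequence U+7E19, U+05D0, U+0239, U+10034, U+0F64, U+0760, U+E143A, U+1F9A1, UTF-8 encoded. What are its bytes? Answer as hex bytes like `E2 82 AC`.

E7 B8 99 D7 90 C8 B9 F0 90 80 B4 E0 BD A4 DD A0 F3 A1 90 BA F0 9F A6 A1

U+7E19: 3-byte form → E7 B8 99.
U+05D0: 2-byte form → D7 90.
U+0239: 2-byte form → C8 B9.
U+10034: 4-byte form → F0 90 80 B4.
U+0F64: 3-byte form → E0 BD A4.
U+0760: 2-byte form → DD A0.
U+E143A: 4-byte form → F3 A1 90 BA.
U+1F9A1: 4-byte form → F0 9F A6 A1.
Concatenated (24 bytes): E7 B8 99 D7 90 C8 B9 F0 90 80 B4 E0 BD A4 DD A0 F3 A1 90 BA F0 9F A6 A1.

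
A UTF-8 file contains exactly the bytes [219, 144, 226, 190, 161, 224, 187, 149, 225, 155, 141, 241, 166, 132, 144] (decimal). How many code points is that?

Byte at offset 0: 0xDB = 11011011 → 2-byte char (#1). Advance 2.
Byte at offset 2: 0xE2 = 11100010 → 3-byte char (#2). Advance 3.
Byte at offset 5: 0xE0 = 11100000 → 3-byte char (#3). Advance 3.
Byte at offset 8: 0xE1 = 11100001 → 3-byte char (#4). Advance 3.
Byte at offset 11: 0xF1 = 11110001 → 4-byte char (#5). Advance 4.
Reached end at offset 15 after 5 code points.

5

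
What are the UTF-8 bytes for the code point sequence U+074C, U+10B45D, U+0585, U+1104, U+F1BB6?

DD 8C F4 8B 91 9D D6 85 E1 84 84 F3 B1 AE B6

U+074C: 2-byte form → DD 8C.
U+10B45D: 4-byte form → F4 8B 91 9D.
U+0585: 2-byte form → D6 85.
U+1104: 3-byte form → E1 84 84.
U+F1BB6: 4-byte form → F3 B1 AE B6.
Concatenated (15 bytes): DD 8C F4 8B 91 9D D6 85 E1 84 84 F3 B1 AE B6.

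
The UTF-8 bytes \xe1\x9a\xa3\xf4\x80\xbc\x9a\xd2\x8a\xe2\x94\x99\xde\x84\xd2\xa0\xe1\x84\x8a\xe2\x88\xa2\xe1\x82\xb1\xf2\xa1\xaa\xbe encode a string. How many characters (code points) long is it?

10

Byte at offset 0: 0xE1 = 11100001 → 3-byte char (#1). Advance 3.
Byte at offset 3: 0xF4 = 11110100 → 4-byte char (#2). Advance 4.
Byte at offset 7: 0xD2 = 11010010 → 2-byte char (#3). Advance 2.
Byte at offset 9: 0xE2 = 11100010 → 3-byte char (#4). Advance 3.
Byte at offset 12: 0xDE = 11011110 → 2-byte char (#5). Advance 2.
Byte at offset 14: 0xD2 = 11010010 → 2-byte char (#6). Advance 2.
Byte at offset 16: 0xE1 = 11100001 → 3-byte char (#7). Advance 3.
Byte at offset 19: 0xE2 = 11100010 → 3-byte char (#8). Advance 3.
Byte at offset 22: 0xE1 = 11100001 → 3-byte char (#9). Advance 3.
Byte at offset 25: 0xF2 = 11110010 → 4-byte char (#10). Advance 4.
Reached end at offset 29 after 10 code points.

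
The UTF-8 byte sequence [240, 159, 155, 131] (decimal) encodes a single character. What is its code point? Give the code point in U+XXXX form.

U+1F6C3

Leading byte 0xF0 = 11110000 matches 11110xxx → 4-byte sequence.
Byte 1: 0xF0 = 11110000, payload 000 (3 bits).
Byte 2: 0x9F = 10011111 (10xxxxxx ✓), payload 011111.
Byte 3: 0x9B = 10011011 (10xxxxxx ✓), payload 011011.
Byte 4: 0x83 = 10000011 (10xxxxxx ✓), payload 000011.
Concatenate: 000011111011011000011 = 0x1F6C3 (21 bits → U+1F6C3).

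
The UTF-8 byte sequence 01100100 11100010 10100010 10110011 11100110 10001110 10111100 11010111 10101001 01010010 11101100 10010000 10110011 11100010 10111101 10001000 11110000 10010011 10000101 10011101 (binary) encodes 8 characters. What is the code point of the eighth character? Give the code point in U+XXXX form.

Offset 0: leading byte 0x64 = 01100100 → 1-byte char #1 = 64.
Offset 1: leading byte 0xE2 = 11100010 → 3-byte char #2 = E2 A2 B3.
Offset 4: leading byte 0xE6 = 11100110 → 3-byte char #3 = E6 8E BC.
Offset 7: leading byte 0xD7 = 11010111 → 2-byte char #4 = D7 A9.
Offset 9: leading byte 0x52 = 01010010 → 1-byte char #5 = 52.
Offset 10: leading byte 0xEC = 11101100 → 3-byte char #6 = EC 90 B3.
Offset 13: leading byte 0xE2 = 11100010 → 3-byte char #7 = E2 BD 88.
Offset 16: leading byte 0xF0 = 11110000 → 4-byte char #8 = F0 93 85 9D.
Leading byte 0xF0 = 11110000 matches 11110xxx → 4-byte sequence.
Byte 1: 0xF0 = 11110000, payload 000 (3 bits).
Byte 2: 0x93 = 10010011 (10xxxxxx ✓), payload 010011.
Byte 3: 0x85 = 10000101 (10xxxxxx ✓), payload 000101.
Byte 4: 0x9D = 10011101 (10xxxxxx ✓), payload 011101.
Concatenate: 000010011000101011101 = 0x1315D (21 bits → U+1315D).

U+1315D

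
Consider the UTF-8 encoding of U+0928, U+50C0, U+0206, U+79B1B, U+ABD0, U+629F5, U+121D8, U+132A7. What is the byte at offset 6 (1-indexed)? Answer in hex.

1-indexed offset 6 is 0-indexed offset 5.
U+0928 → 3-byte form E0 A4 A8 at offsets 0–2.
U+50C0 → 3-byte form E5 83 80 at offsets 3–5.
Offset 5 falls in char 2's range; it's byte 3 of E5 83 80 = 0x80.

0x80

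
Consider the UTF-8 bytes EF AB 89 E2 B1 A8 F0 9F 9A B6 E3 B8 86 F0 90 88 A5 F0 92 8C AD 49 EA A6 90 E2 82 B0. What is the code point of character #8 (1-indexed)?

U+A990

Offset 0: leading byte 0xEF = 11101111 → 3-byte char #1 = EF AB 89.
Offset 3: leading byte 0xE2 = 11100010 → 3-byte char #2 = E2 B1 A8.
Offset 6: leading byte 0xF0 = 11110000 → 4-byte char #3 = F0 9F 9A B6.
Offset 10: leading byte 0xE3 = 11100011 → 3-byte char #4 = E3 B8 86.
Offset 13: leading byte 0xF0 = 11110000 → 4-byte char #5 = F0 90 88 A5.
Offset 17: leading byte 0xF0 = 11110000 → 4-byte char #6 = F0 92 8C AD.
Offset 21: leading byte 0x49 = 01001001 → 1-byte char #7 = 49.
Offset 22: leading byte 0xEA = 11101010 → 3-byte char #8 = EA A6 90.
Leading byte 0xEA = 11101010 matches 1110xxxx → 3-byte sequence.
Byte 1: 0xEA = 11101010, payload 1010 (4 bits).
Byte 2: 0xA6 = 10100110 (10xxxxxx ✓), payload 100110.
Byte 3: 0x90 = 10010000 (10xxxxxx ✓), payload 010000.
Concatenate: 1010100110010000 = 0xA990 (16 bits → U+A990).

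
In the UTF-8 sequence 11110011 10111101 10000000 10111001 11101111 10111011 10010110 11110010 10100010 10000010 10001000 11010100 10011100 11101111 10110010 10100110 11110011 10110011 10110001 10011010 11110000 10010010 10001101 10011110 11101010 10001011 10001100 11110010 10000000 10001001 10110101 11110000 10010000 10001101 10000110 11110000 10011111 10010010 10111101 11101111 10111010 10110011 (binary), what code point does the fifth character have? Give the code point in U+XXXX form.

U+FCA6

Offset 0: leading byte 0xF3 = 11110011 → 4-byte char #1 = F3 BD 80 B9.
Offset 4: leading byte 0xEF = 11101111 → 3-byte char #2 = EF BB 96.
Offset 7: leading byte 0xF2 = 11110010 → 4-byte char #3 = F2 A2 82 88.
Offset 11: leading byte 0xD4 = 11010100 → 2-byte char #4 = D4 9C.
Offset 13: leading byte 0xEF = 11101111 → 3-byte char #5 = EF B2 A6.
Leading byte 0xEF = 11101111 matches 1110xxxx → 3-byte sequence.
Byte 1: 0xEF = 11101111, payload 1111 (4 bits).
Byte 2: 0xB2 = 10110010 (10xxxxxx ✓), payload 110010.
Byte 3: 0xA6 = 10100110 (10xxxxxx ✓), payload 100110.
Concatenate: 1111110010100110 = 0xFCA6 (16 bits → U+FCA6).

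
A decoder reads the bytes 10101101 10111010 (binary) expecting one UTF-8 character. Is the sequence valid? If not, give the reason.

invalid (continuation byte with no leading byte)

Byte 0xAD = 10101101 has the form 10xxxxxx — a continuation byte — but there is no preceding leading byte.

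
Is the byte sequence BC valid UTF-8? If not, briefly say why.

Byte 0xBC = 10111100 has the form 10xxxxxx — a continuation byte — but there is no preceding leading byte.

invalid (continuation byte with no leading byte)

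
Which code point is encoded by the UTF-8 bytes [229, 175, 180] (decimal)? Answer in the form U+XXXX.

U+5BF4

Leading byte 0xE5 = 11100101 matches 1110xxxx → 3-byte sequence.
Byte 1: 0xE5 = 11100101, payload 0101 (4 bits).
Byte 2: 0xAF = 10101111 (10xxxxxx ✓), payload 101111.
Byte 3: 0xB4 = 10110100 (10xxxxxx ✓), payload 110100.
Concatenate: 0101101111110100 = 0x5BF4 (16 bits → U+5BF4).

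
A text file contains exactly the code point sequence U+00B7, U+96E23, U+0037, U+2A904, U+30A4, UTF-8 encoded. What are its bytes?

U+00B7: 2-byte form → C2 B7.
U+96E23: 4-byte form → F2 96 B8 A3.
U+0037: 1-byte form → 37.
U+2A904: 4-byte form → F0 AA A4 84.
U+30A4: 3-byte form → E3 82 A4.
Concatenated (14 bytes): C2 B7 F2 96 B8 A3 37 F0 AA A4 84 E3 82 A4.

C2 B7 F2 96 B8 A3 37 F0 AA A4 84 E3 82 A4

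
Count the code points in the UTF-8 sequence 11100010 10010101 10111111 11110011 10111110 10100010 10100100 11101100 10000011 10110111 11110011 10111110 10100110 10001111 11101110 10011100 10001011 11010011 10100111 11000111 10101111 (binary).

Byte at offset 0: 0xE2 = 11100010 → 3-byte char (#1). Advance 3.
Byte at offset 3: 0xF3 = 11110011 → 4-byte char (#2). Advance 4.
Byte at offset 7: 0xEC = 11101100 → 3-byte char (#3). Advance 3.
Byte at offset 10: 0xF3 = 11110011 → 4-byte char (#4). Advance 4.
Byte at offset 14: 0xEE = 11101110 → 3-byte char (#5). Advance 3.
Byte at offset 17: 0xD3 = 11010011 → 2-byte char (#6). Advance 2.
Byte at offset 19: 0xC7 = 11000111 → 2-byte char (#7). Advance 2.
Reached end at offset 21 after 7 code points.

7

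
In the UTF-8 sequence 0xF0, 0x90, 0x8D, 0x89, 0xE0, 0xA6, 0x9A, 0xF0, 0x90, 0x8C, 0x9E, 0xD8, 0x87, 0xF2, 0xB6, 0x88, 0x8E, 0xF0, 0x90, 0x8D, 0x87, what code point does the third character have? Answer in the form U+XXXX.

Offset 0: leading byte 0xF0 = 11110000 → 4-byte char #1 = F0 90 8D 89.
Offset 4: leading byte 0xE0 = 11100000 → 3-byte char #2 = E0 A6 9A.
Offset 7: leading byte 0xF0 = 11110000 → 4-byte char #3 = F0 90 8C 9E.
Leading byte 0xF0 = 11110000 matches 11110xxx → 4-byte sequence.
Byte 1: 0xF0 = 11110000, payload 000 (3 bits).
Byte 2: 0x90 = 10010000 (10xxxxxx ✓), payload 010000.
Byte 3: 0x8C = 10001100 (10xxxxxx ✓), payload 001100.
Byte 4: 0x9E = 10011110 (10xxxxxx ✓), payload 011110.
Concatenate: 000010000001100011110 = 0x1031E (21 bits → U+1031E).

U+1031E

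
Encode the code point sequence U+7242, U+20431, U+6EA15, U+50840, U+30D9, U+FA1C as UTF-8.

E7 89 82 F0 A0 90 B1 F1 AE A8 95 F1 90 A1 80 E3 83 99 EF A8 9C

U+7242: 3-byte form → E7 89 82.
U+20431: 4-byte form → F0 A0 90 B1.
U+6EA15: 4-byte form → F1 AE A8 95.
U+50840: 4-byte form → F1 90 A1 80.
U+30D9: 3-byte form → E3 83 99.
U+FA1C: 3-byte form → EF A8 9C.
Concatenated (21 bytes): E7 89 82 F0 A0 90 B1 F1 AE A8 95 F1 90 A1 80 E3 83 99 EF A8 9C.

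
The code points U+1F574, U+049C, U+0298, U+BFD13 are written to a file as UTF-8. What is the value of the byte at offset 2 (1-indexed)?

0x9F

1-indexed offset 2 is 0-indexed offset 1.
U+1F574 → 4-byte form F0 9F 95 B4 at offsets 0–3.
Offset 1 falls in char 1's range; it's byte 2 of F0 9F 95 B4 = 0x9F.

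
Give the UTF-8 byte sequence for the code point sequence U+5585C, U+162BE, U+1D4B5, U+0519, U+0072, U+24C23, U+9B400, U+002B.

U+5585C: 4-byte form → F1 95 A1 9C.
U+162BE: 4-byte form → F0 96 8A BE.
U+1D4B5: 4-byte form → F0 9D 92 B5.
U+0519: 2-byte form → D4 99.
U+0072: 1-byte form → 72.
U+24C23: 4-byte form → F0 A4 B0 A3.
U+9B400: 4-byte form → F2 9B 90 80.
U+002B: 1-byte form → 2B.
Concatenated (24 bytes): F1 95 A1 9C F0 96 8A BE F0 9D 92 B5 D4 99 72 F0 A4 B0 A3 F2 9B 90 80 2B.

F1 95 A1 9C F0 96 8A BE F0 9D 92 B5 D4 99 72 F0 A4 B0 A3 F2 9B 90 80 2B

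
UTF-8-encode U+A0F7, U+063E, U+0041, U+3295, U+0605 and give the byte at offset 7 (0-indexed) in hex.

U+A0F7 → 3-byte form EA 83 B7 at offsets 0–2.
U+063E → 2-byte form D8 BE at offsets 3–4.
U+0041 → 1-byte form 41 at offsets 5–5.
U+3295 → 3-byte form E3 8A 95 at offsets 6–8.
Offset 7 falls in char 4's range; it's byte 2 of E3 8A 95 = 0x8A.

0x8A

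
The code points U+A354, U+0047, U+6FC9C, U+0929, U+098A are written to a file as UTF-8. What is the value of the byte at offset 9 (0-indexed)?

0xA4

U+A354 → 3-byte form EA 8D 94 at offsets 0–2.
U+0047 → 1-byte form 47 at offsets 3–3.
U+6FC9C → 4-byte form F1 AF B2 9C at offsets 4–7.
U+0929 → 3-byte form E0 A4 A9 at offsets 8–10.
Offset 9 falls in char 4's range; it's byte 2 of E0 A4 A9 = 0xA4.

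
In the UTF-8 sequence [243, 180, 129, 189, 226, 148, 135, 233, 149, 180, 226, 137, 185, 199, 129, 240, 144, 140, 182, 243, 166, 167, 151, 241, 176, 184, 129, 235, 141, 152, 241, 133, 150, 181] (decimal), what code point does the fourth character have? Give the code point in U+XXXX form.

U+2279

Offset 0: leading byte 0xF3 = 11110011 → 4-byte char #1 = F3 B4 81 BD.
Offset 4: leading byte 0xE2 = 11100010 → 3-byte char #2 = E2 94 87.
Offset 7: leading byte 0xE9 = 11101001 → 3-byte char #3 = E9 95 B4.
Offset 10: leading byte 0xE2 = 11100010 → 3-byte char #4 = E2 89 B9.
Leading byte 0xE2 = 11100010 matches 1110xxxx → 3-byte sequence.
Byte 1: 0xE2 = 11100010, payload 0010 (4 bits).
Byte 2: 0x89 = 10001001 (10xxxxxx ✓), payload 001001.
Byte 3: 0xB9 = 10111001 (10xxxxxx ✓), payload 111001.
Concatenate: 0010001001111001 = 0x2279 (16 bits → U+2279).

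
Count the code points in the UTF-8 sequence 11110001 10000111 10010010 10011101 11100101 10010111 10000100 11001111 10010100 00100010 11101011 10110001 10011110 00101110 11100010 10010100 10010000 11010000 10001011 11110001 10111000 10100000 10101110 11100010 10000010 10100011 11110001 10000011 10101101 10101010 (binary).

11

Byte at offset 0: 0xF1 = 11110001 → 4-byte char (#1). Advance 4.
Byte at offset 4: 0xE5 = 11100101 → 3-byte char (#2). Advance 3.
Byte at offset 7: 0xCF = 11001111 → 2-byte char (#3). Advance 2.
Byte at offset 9: 0x22 = 00100010 → 1-byte char (#4). Advance 1.
Byte at offset 10: 0xEB = 11101011 → 3-byte char (#5). Advance 3.
Byte at offset 13: 0x2E = 00101110 → 1-byte char (#6). Advance 1.
Byte at offset 14: 0xE2 = 11100010 → 3-byte char (#7). Advance 3.
Byte at offset 17: 0xD0 = 11010000 → 2-byte char (#8). Advance 2.
Byte at offset 19: 0xF1 = 11110001 → 4-byte char (#9). Advance 4.
Byte at offset 23: 0xE2 = 11100010 → 3-byte char (#10). Advance 3.
Byte at offset 26: 0xF1 = 11110001 → 4-byte char (#11). Advance 4.
Reached end at offset 30 after 11 code points.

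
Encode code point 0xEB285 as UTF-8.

U+EB285 = 0xEB285 = 963205 decimal. In range U+10000–U+10FFFF → 4-byte form: 11110xxx 10xxxxxx 10xxxxxx 10xxxxxx.
Binary (21 bits): 011101011001010000101.
Split 3+6+6+6: 011 | 101011 | 001010 | 000101.
Byte 1: 11110011 = 0xF3.
Byte 2: 10101011 = 0xAB.
Byte 3: 10001010 = 0x8A.
Byte 4: 10000101 = 0x85.

F3 AB 8A 85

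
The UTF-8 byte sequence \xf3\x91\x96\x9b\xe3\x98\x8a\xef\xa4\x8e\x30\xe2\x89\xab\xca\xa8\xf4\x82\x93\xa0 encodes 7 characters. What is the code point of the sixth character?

Offset 0: leading byte 0xF3 = 11110011 → 4-byte char #1 = F3 91 96 9B.
Offset 4: leading byte 0xE3 = 11100011 → 3-byte char #2 = E3 98 8A.
Offset 7: leading byte 0xEF = 11101111 → 3-byte char #3 = EF A4 8E.
Offset 10: leading byte 0x30 = 00110000 → 1-byte char #4 = 30.
Offset 11: leading byte 0xE2 = 11100010 → 3-byte char #5 = E2 89 AB.
Offset 14: leading byte 0xCA = 11001010 → 2-byte char #6 = CA A8.
Leading byte 0xCA = 11001010 matches 110xxxxx → 2-byte sequence.
Byte 1: 0xCA = 11001010, payload 01010 (5 bits).
Byte 2: 0xA8 = 10101000 (10xxxxxx ✓), payload 101000.
Concatenate: 01010101000 = 0x2A8 (11 bits → U+02A8).

U+02A8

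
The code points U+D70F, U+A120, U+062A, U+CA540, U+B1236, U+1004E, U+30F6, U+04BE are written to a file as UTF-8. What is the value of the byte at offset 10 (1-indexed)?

1-indexed offset 10 is 0-indexed offset 9.
U+D70F → 3-byte form ED 9C 8F at offsets 0–2.
U+A120 → 3-byte form EA 84 A0 at offsets 3–5.
U+062A → 2-byte form D8 AA at offsets 6–7.
U+CA540 → 4-byte form F3 8A 95 80 at offsets 8–11.
Offset 9 falls in char 4's range; it's byte 2 of F3 8A 95 80 = 0x8A.

0x8A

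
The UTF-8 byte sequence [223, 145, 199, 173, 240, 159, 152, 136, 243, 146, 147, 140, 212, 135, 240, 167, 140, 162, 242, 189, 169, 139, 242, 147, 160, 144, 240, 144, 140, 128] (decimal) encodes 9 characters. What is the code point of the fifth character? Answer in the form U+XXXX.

Offset 0: leading byte 0xDF = 11011111 → 2-byte char #1 = DF 91.
Offset 2: leading byte 0xC7 = 11000111 → 2-byte char #2 = C7 AD.
Offset 4: leading byte 0xF0 = 11110000 → 4-byte char #3 = F0 9F 98 88.
Offset 8: leading byte 0xF3 = 11110011 → 4-byte char #4 = F3 92 93 8C.
Offset 12: leading byte 0xD4 = 11010100 → 2-byte char #5 = D4 87.
Leading byte 0xD4 = 11010100 matches 110xxxxx → 2-byte sequence.
Byte 1: 0xD4 = 11010100, payload 10100 (5 bits).
Byte 2: 0x87 = 10000111 (10xxxxxx ✓), payload 000111.
Concatenate: 10100000111 = 0x507 (11 bits → U+0507).

U+0507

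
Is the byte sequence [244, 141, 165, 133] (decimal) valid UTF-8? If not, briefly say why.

valid

Leading byte 0xF4 = 11110100 → 4-byte form.
Continuation bytes 0x8D=10001101, 0xA5=10100101, 0x85=10000101 all match 10xxxxxx.
Decoded value 0x10D945 is ≥ 0x10000 (shortest form) and not a surrogate.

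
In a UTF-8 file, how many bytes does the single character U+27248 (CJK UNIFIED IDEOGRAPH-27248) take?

U+27248 = 0x27248. UTF-8 uses 1 byte below 0x80, 2 below 0x800, 3 below 0x10000, 4 up to 0x10FFFF. 0x27248 is in U+10000–U+10FFFF → 4 bytes.

4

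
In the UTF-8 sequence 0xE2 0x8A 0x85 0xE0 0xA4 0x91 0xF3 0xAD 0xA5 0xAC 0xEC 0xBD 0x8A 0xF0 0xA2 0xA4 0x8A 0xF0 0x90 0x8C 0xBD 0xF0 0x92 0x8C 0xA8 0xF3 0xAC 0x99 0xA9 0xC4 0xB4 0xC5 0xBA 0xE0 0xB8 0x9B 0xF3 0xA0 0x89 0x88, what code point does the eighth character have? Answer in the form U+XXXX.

U+EC669

Offset 0: leading byte 0xE2 = 11100010 → 3-byte char #1 = E2 8A 85.
Offset 3: leading byte 0xE0 = 11100000 → 3-byte char #2 = E0 A4 91.
Offset 6: leading byte 0xF3 = 11110011 → 4-byte char #3 = F3 AD A5 AC.
Offset 10: leading byte 0xEC = 11101100 → 3-byte char #4 = EC BD 8A.
Offset 13: leading byte 0xF0 = 11110000 → 4-byte char #5 = F0 A2 A4 8A.
Offset 17: leading byte 0xF0 = 11110000 → 4-byte char #6 = F0 90 8C BD.
Offset 21: leading byte 0xF0 = 11110000 → 4-byte char #7 = F0 92 8C A8.
Offset 25: leading byte 0xF3 = 11110011 → 4-byte char #8 = F3 AC 99 A9.
Leading byte 0xF3 = 11110011 matches 11110xxx → 4-byte sequence.
Byte 1: 0xF3 = 11110011, payload 011 (3 bits).
Byte 2: 0xAC = 10101100 (10xxxxxx ✓), payload 101100.
Byte 3: 0x99 = 10011001 (10xxxxxx ✓), payload 011001.
Byte 4: 0xA9 = 10101001 (10xxxxxx ✓), payload 101001.
Concatenate: 011101100011001101001 = 0xEC669 (21 bits → U+EC669).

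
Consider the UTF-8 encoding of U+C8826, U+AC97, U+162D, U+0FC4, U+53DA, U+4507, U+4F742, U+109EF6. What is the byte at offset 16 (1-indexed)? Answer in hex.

0x9A

1-indexed offset 16 is 0-indexed offset 15.
U+C8826 → 4-byte form F3 88 A0 A6 at offsets 0–3.
U+AC97 → 3-byte form EA B2 97 at offsets 4–6.
U+162D → 3-byte form E1 98 AD at offsets 7–9.
U+0FC4 → 3-byte form E0 BF 84 at offsets 10–12.
U+53DA → 3-byte form E5 8F 9A at offsets 13–15.
Offset 15 falls in char 5's range; it's byte 3 of E5 8F 9A = 0x9A.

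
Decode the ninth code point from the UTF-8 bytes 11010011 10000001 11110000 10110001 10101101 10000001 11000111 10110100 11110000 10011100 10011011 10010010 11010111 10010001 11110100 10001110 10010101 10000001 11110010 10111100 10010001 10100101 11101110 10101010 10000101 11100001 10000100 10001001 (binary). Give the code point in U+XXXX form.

U+1109

Offset 0: leading byte 0xD3 = 11010011 → 2-byte char #1 = D3 81.
Offset 2: leading byte 0xF0 = 11110000 → 4-byte char #2 = F0 B1 AD 81.
Offset 6: leading byte 0xC7 = 11000111 → 2-byte char #3 = C7 B4.
Offset 8: leading byte 0xF0 = 11110000 → 4-byte char #4 = F0 9C 9B 92.
Offset 12: leading byte 0xD7 = 11010111 → 2-byte char #5 = D7 91.
Offset 14: leading byte 0xF4 = 11110100 → 4-byte char #6 = F4 8E 95 81.
Offset 18: leading byte 0xF2 = 11110010 → 4-byte char #7 = F2 BC 91 A5.
Offset 22: leading byte 0xEE = 11101110 → 3-byte char #8 = EE AA 85.
Offset 25: leading byte 0xE1 = 11100001 → 3-byte char #9 = E1 84 89.
Leading byte 0xE1 = 11100001 matches 1110xxxx → 3-byte sequence.
Byte 1: 0xE1 = 11100001, payload 0001 (4 bits).
Byte 2: 0x84 = 10000100 (10xxxxxx ✓), payload 000100.
Byte 3: 0x89 = 10001001 (10xxxxxx ✓), payload 001001.
Concatenate: 0001000100001001 = 0x1109 (16 bits → U+1109).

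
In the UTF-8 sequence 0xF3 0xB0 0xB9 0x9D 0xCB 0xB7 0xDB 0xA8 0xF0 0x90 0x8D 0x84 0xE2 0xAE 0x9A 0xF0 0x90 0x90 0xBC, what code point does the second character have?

U+02F7

Offset 0: leading byte 0xF3 = 11110011 → 4-byte char #1 = F3 B0 B9 9D.
Offset 4: leading byte 0xCB = 11001011 → 2-byte char #2 = CB B7.
Leading byte 0xCB = 11001011 matches 110xxxxx → 2-byte sequence.
Byte 1: 0xCB = 11001011, payload 01011 (5 bits).
Byte 2: 0xB7 = 10110111 (10xxxxxx ✓), payload 110111.
Concatenate: 01011110111 = 0x2F7 (11 bits → U+02F7).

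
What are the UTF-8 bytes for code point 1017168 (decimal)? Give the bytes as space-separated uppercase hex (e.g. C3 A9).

F3 B8 95 90

U+F8550 = 0xF8550 = 1017168 decimal. In range U+10000–U+10FFFF → 4-byte form: 11110xxx 10xxxxxx 10xxxxxx 10xxxxxx.
Binary (21 bits): 011111000010101010000.
Split 3+6+6+6: 011 | 111000 | 010101 | 010000.
Byte 1: 11110011 = 0xF3.
Byte 2: 10111000 = 0xB8.
Byte 3: 10010101 = 0x95.
Byte 4: 10010000 = 0x90.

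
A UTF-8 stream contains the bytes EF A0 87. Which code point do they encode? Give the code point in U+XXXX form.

Leading byte 0xEF = 11101111 matches 1110xxxx → 3-byte sequence.
Byte 1: 0xEF = 11101111, payload 1111 (4 bits).
Byte 2: 0xA0 = 10100000 (10xxxxxx ✓), payload 100000.
Byte 3: 0x87 = 10000111 (10xxxxxx ✓), payload 000111.
Concatenate: 1111100000000111 = 0xF807 (16 bits → U+F807).

U+F807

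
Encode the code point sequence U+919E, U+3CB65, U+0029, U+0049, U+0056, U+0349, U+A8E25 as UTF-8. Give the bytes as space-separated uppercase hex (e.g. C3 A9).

E9 86 9E F0 BC AD A5 29 49 56 CD 89 F2 A8 B8 A5

U+919E: 3-byte form → E9 86 9E.
U+3CB65: 4-byte form → F0 BC AD A5.
U+0029: 1-byte form → 29.
U+0049: 1-byte form → 49.
U+0056: 1-byte form → 56.
U+0349: 2-byte form → CD 89.
U+A8E25: 4-byte form → F2 A8 B8 A5.
Concatenated (16 bytes): E9 86 9E F0 BC AD A5 29 49 56 CD 89 F2 A8 B8 A5.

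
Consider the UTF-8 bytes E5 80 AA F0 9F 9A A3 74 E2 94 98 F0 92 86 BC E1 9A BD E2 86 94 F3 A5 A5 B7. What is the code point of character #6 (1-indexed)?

U+16BD

Offset 0: leading byte 0xE5 = 11100101 → 3-byte char #1 = E5 80 AA.
Offset 3: leading byte 0xF0 = 11110000 → 4-byte char #2 = F0 9F 9A A3.
Offset 7: leading byte 0x74 = 01110100 → 1-byte char #3 = 74.
Offset 8: leading byte 0xE2 = 11100010 → 3-byte char #4 = E2 94 98.
Offset 11: leading byte 0xF0 = 11110000 → 4-byte char #5 = F0 92 86 BC.
Offset 15: leading byte 0xE1 = 11100001 → 3-byte char #6 = E1 9A BD.
Leading byte 0xE1 = 11100001 matches 1110xxxx → 3-byte sequence.
Byte 1: 0xE1 = 11100001, payload 0001 (4 bits).
Byte 2: 0x9A = 10011010 (10xxxxxx ✓), payload 011010.
Byte 3: 0xBD = 10111101 (10xxxxxx ✓), payload 111101.
Concatenate: 0001011010111101 = 0x16BD (16 bits → U+16BD).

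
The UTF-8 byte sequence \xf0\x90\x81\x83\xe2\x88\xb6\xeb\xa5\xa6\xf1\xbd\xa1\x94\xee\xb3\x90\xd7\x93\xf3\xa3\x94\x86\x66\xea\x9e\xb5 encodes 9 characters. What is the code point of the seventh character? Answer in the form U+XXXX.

Offset 0: leading byte 0xF0 = 11110000 → 4-byte char #1 = F0 90 81 83.
Offset 4: leading byte 0xE2 = 11100010 → 3-byte char #2 = E2 88 B6.
Offset 7: leading byte 0xEB = 11101011 → 3-byte char #3 = EB A5 A6.
Offset 10: leading byte 0xF1 = 11110001 → 4-byte char #4 = F1 BD A1 94.
Offset 14: leading byte 0xEE = 11101110 → 3-byte char #5 = EE B3 90.
Offset 17: leading byte 0xD7 = 11010111 → 2-byte char #6 = D7 93.
Offset 19: leading byte 0xF3 = 11110011 → 4-byte char #7 = F3 A3 94 86.
Leading byte 0xF3 = 11110011 matches 11110xxx → 4-byte sequence.
Byte 1: 0xF3 = 11110011, payload 011 (3 bits).
Byte 2: 0xA3 = 10100011 (10xxxxxx ✓), payload 100011.
Byte 3: 0x94 = 10010100 (10xxxxxx ✓), payload 010100.
Byte 4: 0x86 = 10000110 (10xxxxxx ✓), payload 000110.
Concatenate: 011100011010100000110 = 0xE3506 (21 bits → U+E3506).

U+E3506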